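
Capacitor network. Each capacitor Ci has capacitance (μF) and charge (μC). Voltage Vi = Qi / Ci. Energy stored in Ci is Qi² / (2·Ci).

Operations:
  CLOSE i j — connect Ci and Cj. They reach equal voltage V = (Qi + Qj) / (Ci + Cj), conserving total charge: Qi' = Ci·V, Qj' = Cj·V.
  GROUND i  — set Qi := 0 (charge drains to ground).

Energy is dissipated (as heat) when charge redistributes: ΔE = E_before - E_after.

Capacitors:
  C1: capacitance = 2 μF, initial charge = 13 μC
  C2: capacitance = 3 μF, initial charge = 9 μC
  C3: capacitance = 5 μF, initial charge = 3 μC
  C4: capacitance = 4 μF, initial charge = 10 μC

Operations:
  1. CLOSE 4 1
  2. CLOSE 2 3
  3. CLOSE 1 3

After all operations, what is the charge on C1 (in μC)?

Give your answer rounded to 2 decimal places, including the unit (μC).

Initial: C1(2μF, Q=13μC, V=6.50V), C2(3μF, Q=9μC, V=3.00V), C3(5μF, Q=3μC, V=0.60V), C4(4μF, Q=10μC, V=2.50V)
Op 1: CLOSE 4-1: Q_total=23.00, C_total=6.00, V=3.83; Q4=15.33, Q1=7.67; dissipated=10.667
Op 2: CLOSE 2-3: Q_total=12.00, C_total=8.00, V=1.50; Q2=4.50, Q3=7.50; dissipated=5.400
Op 3: CLOSE 1-3: Q_total=15.17, C_total=7.00, V=2.17; Q1=4.33, Q3=10.83; dissipated=3.889
Final charges: Q1=4.33, Q2=4.50, Q3=10.83, Q4=15.33

Answer: 4.33 μC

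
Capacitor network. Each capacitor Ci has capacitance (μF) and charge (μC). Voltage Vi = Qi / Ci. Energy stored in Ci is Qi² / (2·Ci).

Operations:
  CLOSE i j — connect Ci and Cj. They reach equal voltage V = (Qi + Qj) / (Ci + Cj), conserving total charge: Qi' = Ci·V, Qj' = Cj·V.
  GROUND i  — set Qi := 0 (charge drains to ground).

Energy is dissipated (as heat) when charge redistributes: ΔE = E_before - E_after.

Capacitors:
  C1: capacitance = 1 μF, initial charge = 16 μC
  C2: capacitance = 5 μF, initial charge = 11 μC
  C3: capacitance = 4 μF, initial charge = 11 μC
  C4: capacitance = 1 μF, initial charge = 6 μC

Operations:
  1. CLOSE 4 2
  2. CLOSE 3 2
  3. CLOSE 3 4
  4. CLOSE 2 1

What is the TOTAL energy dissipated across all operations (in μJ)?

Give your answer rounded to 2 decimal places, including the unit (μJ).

Answer: 78.67 μJ

Derivation:
Initial: C1(1μF, Q=16μC, V=16.00V), C2(5μF, Q=11μC, V=2.20V), C3(4μF, Q=11μC, V=2.75V), C4(1μF, Q=6μC, V=6.00V)
Op 1: CLOSE 4-2: Q_total=17.00, C_total=6.00, V=2.83; Q4=2.83, Q2=14.17; dissipated=6.017
Op 2: CLOSE 3-2: Q_total=25.17, C_total=9.00, V=2.80; Q3=11.19, Q2=13.98; dissipated=0.008
Op 3: CLOSE 3-4: Q_total=14.02, C_total=5.00, V=2.80; Q3=11.21, Q4=2.80; dissipated=0.001
Op 4: CLOSE 2-1: Q_total=29.98, C_total=6.00, V=5.00; Q2=24.98, Q1=5.00; dissipated=72.641
Total dissipated: 78.666 μJ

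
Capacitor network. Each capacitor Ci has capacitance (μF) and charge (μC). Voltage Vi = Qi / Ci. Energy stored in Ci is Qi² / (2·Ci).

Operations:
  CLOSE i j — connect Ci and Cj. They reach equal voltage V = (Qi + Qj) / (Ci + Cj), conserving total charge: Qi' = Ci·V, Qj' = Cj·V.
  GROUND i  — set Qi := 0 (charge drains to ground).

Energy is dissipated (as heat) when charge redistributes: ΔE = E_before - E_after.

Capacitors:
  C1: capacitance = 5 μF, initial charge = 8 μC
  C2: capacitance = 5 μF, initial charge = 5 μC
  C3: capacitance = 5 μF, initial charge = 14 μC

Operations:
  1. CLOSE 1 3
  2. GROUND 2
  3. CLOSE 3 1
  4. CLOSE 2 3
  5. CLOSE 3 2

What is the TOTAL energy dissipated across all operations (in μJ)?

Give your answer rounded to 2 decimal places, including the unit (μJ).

Answer: 10.35 μJ

Derivation:
Initial: C1(5μF, Q=8μC, V=1.60V), C2(5μF, Q=5μC, V=1.00V), C3(5μF, Q=14μC, V=2.80V)
Op 1: CLOSE 1-3: Q_total=22.00, C_total=10.00, V=2.20; Q1=11.00, Q3=11.00; dissipated=1.800
Op 2: GROUND 2: Q2=0; energy lost=2.500
Op 3: CLOSE 3-1: Q_total=22.00, C_total=10.00, V=2.20; Q3=11.00, Q1=11.00; dissipated=0.000
Op 4: CLOSE 2-3: Q_total=11.00, C_total=10.00, V=1.10; Q2=5.50, Q3=5.50; dissipated=6.050
Op 5: CLOSE 3-2: Q_total=11.00, C_total=10.00, V=1.10; Q3=5.50, Q2=5.50; dissipated=0.000
Total dissipated: 10.350 μJ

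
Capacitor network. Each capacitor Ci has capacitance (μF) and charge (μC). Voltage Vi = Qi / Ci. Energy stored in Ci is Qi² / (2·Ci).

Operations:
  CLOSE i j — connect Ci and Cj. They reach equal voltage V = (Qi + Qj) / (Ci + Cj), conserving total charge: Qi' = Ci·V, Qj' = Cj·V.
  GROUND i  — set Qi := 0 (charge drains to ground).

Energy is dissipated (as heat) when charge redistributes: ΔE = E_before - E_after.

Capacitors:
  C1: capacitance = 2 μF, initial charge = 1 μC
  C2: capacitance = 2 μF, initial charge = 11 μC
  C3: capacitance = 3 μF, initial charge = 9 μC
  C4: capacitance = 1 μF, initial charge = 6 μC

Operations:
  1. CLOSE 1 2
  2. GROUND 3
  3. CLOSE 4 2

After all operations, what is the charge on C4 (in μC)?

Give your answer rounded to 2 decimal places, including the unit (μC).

Initial: C1(2μF, Q=1μC, V=0.50V), C2(2μF, Q=11μC, V=5.50V), C3(3μF, Q=9μC, V=3.00V), C4(1μF, Q=6μC, V=6.00V)
Op 1: CLOSE 1-2: Q_total=12.00, C_total=4.00, V=3.00; Q1=6.00, Q2=6.00; dissipated=12.500
Op 2: GROUND 3: Q3=0; energy lost=13.500
Op 3: CLOSE 4-2: Q_total=12.00, C_total=3.00, V=4.00; Q4=4.00, Q2=8.00; dissipated=3.000
Final charges: Q1=6.00, Q2=8.00, Q3=0.00, Q4=4.00

Answer: 4.00 μC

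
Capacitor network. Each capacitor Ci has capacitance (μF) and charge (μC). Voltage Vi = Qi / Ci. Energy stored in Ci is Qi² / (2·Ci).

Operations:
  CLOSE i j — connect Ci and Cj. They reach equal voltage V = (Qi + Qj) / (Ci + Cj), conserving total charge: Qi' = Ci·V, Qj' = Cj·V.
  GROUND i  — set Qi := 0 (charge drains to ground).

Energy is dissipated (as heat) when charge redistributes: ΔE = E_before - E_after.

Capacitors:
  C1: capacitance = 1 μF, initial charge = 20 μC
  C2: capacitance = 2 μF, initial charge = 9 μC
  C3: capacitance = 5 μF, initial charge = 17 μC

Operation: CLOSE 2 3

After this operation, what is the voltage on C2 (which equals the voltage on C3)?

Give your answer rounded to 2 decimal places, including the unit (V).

Answer: 3.71 V

Derivation:
Initial: C1(1μF, Q=20μC, V=20.00V), C2(2μF, Q=9μC, V=4.50V), C3(5μF, Q=17μC, V=3.40V)
Op 1: CLOSE 2-3: Q_total=26.00, C_total=7.00, V=3.71; Q2=7.43, Q3=18.57; dissipated=0.864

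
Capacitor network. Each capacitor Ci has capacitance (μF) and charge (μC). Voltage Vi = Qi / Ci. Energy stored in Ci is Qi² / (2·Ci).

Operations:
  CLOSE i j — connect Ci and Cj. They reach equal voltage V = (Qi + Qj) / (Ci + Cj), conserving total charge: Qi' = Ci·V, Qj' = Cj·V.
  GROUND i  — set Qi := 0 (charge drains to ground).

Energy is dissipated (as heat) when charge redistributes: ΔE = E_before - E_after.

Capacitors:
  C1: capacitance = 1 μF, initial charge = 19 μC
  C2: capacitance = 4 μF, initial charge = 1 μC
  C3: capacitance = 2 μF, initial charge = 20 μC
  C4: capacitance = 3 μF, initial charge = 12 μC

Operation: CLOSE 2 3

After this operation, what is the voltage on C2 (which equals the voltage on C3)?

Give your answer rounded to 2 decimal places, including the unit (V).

Answer: 3.50 V

Derivation:
Initial: C1(1μF, Q=19μC, V=19.00V), C2(4μF, Q=1μC, V=0.25V), C3(2μF, Q=20μC, V=10.00V), C4(3μF, Q=12μC, V=4.00V)
Op 1: CLOSE 2-3: Q_total=21.00, C_total=6.00, V=3.50; Q2=14.00, Q3=7.00; dissipated=63.375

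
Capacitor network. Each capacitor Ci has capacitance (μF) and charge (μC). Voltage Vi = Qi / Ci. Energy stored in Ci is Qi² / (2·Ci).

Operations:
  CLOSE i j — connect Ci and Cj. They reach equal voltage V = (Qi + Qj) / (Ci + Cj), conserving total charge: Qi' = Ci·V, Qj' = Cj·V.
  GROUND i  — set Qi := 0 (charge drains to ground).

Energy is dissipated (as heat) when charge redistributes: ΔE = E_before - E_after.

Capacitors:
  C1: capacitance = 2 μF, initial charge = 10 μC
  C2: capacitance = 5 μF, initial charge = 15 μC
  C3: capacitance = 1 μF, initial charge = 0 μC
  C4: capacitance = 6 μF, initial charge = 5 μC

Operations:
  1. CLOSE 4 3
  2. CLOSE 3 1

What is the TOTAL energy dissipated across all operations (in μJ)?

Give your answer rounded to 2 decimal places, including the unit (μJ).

Answer: 6.42 μJ

Derivation:
Initial: C1(2μF, Q=10μC, V=5.00V), C2(5μF, Q=15μC, V=3.00V), C3(1μF, Q=0μC, V=0.00V), C4(6μF, Q=5μC, V=0.83V)
Op 1: CLOSE 4-3: Q_total=5.00, C_total=7.00, V=0.71; Q4=4.29, Q3=0.71; dissipated=0.298
Op 2: CLOSE 3-1: Q_total=10.71, C_total=3.00, V=3.57; Q3=3.57, Q1=7.14; dissipated=6.122
Total dissipated: 6.420 μJ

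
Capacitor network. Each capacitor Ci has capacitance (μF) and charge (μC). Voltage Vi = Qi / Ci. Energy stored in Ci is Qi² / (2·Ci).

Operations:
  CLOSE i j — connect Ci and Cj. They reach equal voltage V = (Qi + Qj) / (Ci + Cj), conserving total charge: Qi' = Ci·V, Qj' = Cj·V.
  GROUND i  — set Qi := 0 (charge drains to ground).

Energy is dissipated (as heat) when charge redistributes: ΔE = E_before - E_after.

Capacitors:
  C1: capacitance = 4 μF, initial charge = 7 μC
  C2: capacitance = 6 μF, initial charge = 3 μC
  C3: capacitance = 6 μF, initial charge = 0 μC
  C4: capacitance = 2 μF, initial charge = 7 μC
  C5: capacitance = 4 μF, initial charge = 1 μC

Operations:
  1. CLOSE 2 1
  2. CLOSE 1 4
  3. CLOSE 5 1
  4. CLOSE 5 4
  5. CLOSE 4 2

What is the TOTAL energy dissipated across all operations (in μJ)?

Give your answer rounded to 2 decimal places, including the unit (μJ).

Initial: C1(4μF, Q=7μC, V=1.75V), C2(6μF, Q=3μC, V=0.50V), C3(6μF, Q=0μC, V=0.00V), C4(2μF, Q=7μC, V=3.50V), C5(4μF, Q=1μC, V=0.25V)
Op 1: CLOSE 2-1: Q_total=10.00, C_total=10.00, V=1.00; Q2=6.00, Q1=4.00; dissipated=1.875
Op 2: CLOSE 1-4: Q_total=11.00, C_total=6.00, V=1.83; Q1=7.33, Q4=3.67; dissipated=4.167
Op 3: CLOSE 5-1: Q_total=8.33, C_total=8.00, V=1.04; Q5=4.17, Q1=4.17; dissipated=2.507
Op 4: CLOSE 5-4: Q_total=7.83, C_total=6.00, V=1.31; Q5=5.22, Q4=2.61; dissipated=0.418
Op 5: CLOSE 4-2: Q_total=8.61, C_total=8.00, V=1.08; Q4=2.15, Q2=6.46; dissipated=0.070
Total dissipated: 9.036 μJ

Answer: 9.04 μJ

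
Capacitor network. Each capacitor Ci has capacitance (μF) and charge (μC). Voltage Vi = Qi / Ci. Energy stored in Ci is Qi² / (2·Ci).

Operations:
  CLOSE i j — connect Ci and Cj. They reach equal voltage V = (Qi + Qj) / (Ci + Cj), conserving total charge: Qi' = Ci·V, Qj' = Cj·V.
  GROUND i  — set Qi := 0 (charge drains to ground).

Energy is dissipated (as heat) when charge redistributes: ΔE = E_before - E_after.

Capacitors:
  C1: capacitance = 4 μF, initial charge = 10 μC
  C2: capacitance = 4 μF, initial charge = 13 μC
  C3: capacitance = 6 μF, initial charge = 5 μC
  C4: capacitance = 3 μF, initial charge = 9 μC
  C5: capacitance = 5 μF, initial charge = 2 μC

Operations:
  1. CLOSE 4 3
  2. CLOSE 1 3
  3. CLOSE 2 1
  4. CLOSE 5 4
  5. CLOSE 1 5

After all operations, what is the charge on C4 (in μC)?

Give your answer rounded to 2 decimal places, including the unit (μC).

Answer: 2.50 μC

Derivation:
Initial: C1(4μF, Q=10μC, V=2.50V), C2(4μF, Q=13μC, V=3.25V), C3(6μF, Q=5μC, V=0.83V), C4(3μF, Q=9μC, V=3.00V), C5(5μF, Q=2μC, V=0.40V)
Op 1: CLOSE 4-3: Q_total=14.00, C_total=9.00, V=1.56; Q4=4.67, Q3=9.33; dissipated=4.694
Op 2: CLOSE 1-3: Q_total=19.33, C_total=10.00, V=1.93; Q1=7.73, Q3=11.60; dissipated=1.070
Op 3: CLOSE 2-1: Q_total=20.73, C_total=8.00, V=2.59; Q2=10.37, Q1=10.37; dissipated=1.734
Op 4: CLOSE 5-4: Q_total=6.67, C_total=8.00, V=0.83; Q5=4.17, Q4=2.50; dissipated=1.252
Op 5: CLOSE 1-5: Q_total=14.53, C_total=9.00, V=1.61; Q1=6.46, Q5=8.07; dissipated=3.435
Final charges: Q1=6.46, Q2=10.37, Q3=11.60, Q4=2.50, Q5=8.07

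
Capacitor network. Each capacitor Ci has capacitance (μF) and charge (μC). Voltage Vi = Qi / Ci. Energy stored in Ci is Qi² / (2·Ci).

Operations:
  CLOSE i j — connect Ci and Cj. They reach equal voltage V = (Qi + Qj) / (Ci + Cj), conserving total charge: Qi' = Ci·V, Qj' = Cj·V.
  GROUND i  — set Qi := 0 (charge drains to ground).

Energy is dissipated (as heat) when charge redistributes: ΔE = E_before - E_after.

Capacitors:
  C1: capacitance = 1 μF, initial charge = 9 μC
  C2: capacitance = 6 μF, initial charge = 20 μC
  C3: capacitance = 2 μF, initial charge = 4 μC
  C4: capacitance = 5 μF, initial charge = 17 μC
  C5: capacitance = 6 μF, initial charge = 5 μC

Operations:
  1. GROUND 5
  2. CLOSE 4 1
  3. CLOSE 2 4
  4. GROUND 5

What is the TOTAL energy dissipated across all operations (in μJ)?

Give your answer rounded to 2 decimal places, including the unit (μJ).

Initial: C1(1μF, Q=9μC, V=9.00V), C2(6μF, Q=20μC, V=3.33V), C3(2μF, Q=4μC, V=2.00V), C4(5μF, Q=17μC, V=3.40V), C5(6μF, Q=5μC, V=0.83V)
Op 1: GROUND 5: Q5=0; energy lost=2.083
Op 2: CLOSE 4-1: Q_total=26.00, C_total=6.00, V=4.33; Q4=21.67, Q1=4.33; dissipated=13.067
Op 3: CLOSE 2-4: Q_total=41.67, C_total=11.00, V=3.79; Q2=22.73, Q4=18.94; dissipated=1.364
Op 4: GROUND 5: Q5=0; energy lost=0.000
Total dissipated: 16.514 μJ

Answer: 16.51 μJ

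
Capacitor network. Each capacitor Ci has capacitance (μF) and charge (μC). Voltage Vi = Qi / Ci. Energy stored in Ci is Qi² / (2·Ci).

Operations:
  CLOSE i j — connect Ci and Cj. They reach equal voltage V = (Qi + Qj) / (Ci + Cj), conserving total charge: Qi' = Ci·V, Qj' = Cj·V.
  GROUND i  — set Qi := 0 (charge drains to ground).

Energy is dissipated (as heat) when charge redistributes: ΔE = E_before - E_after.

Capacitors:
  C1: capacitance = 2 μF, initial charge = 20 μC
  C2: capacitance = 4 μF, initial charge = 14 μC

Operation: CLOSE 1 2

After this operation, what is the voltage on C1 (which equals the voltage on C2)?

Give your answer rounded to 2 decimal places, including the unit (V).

Answer: 5.67 V

Derivation:
Initial: C1(2μF, Q=20μC, V=10.00V), C2(4μF, Q=14μC, V=3.50V)
Op 1: CLOSE 1-2: Q_total=34.00, C_total=6.00, V=5.67; Q1=11.33, Q2=22.67; dissipated=28.167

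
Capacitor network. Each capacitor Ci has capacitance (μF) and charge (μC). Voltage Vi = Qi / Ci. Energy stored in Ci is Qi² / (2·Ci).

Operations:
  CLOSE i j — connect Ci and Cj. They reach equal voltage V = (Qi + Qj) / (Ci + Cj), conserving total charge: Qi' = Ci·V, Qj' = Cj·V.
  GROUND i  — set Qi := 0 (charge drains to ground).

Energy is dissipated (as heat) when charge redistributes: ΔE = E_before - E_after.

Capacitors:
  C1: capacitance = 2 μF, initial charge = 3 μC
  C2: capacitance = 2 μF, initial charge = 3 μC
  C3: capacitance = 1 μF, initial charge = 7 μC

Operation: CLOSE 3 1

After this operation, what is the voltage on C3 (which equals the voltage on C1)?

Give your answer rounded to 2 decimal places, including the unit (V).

Answer: 3.33 V

Derivation:
Initial: C1(2μF, Q=3μC, V=1.50V), C2(2μF, Q=3μC, V=1.50V), C3(1μF, Q=7μC, V=7.00V)
Op 1: CLOSE 3-1: Q_total=10.00, C_total=3.00, V=3.33; Q3=3.33, Q1=6.67; dissipated=10.083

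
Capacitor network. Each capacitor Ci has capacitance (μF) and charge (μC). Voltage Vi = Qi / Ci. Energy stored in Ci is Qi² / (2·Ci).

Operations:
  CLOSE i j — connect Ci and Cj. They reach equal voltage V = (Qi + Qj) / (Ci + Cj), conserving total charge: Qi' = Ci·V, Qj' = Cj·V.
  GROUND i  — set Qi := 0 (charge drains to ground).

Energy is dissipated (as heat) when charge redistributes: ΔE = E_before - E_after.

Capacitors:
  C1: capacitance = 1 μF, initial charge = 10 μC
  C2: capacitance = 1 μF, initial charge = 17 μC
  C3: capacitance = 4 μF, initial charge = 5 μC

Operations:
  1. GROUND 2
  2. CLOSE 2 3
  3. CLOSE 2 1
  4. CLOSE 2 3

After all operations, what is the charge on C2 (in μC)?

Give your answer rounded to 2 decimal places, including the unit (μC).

Answer: 1.90 μC

Derivation:
Initial: C1(1μF, Q=10μC, V=10.00V), C2(1μF, Q=17μC, V=17.00V), C3(4μF, Q=5μC, V=1.25V)
Op 1: GROUND 2: Q2=0; energy lost=144.500
Op 2: CLOSE 2-3: Q_total=5.00, C_total=5.00, V=1.00; Q2=1.00, Q3=4.00; dissipated=0.625
Op 3: CLOSE 2-1: Q_total=11.00, C_total=2.00, V=5.50; Q2=5.50, Q1=5.50; dissipated=20.250
Op 4: CLOSE 2-3: Q_total=9.50, C_total=5.00, V=1.90; Q2=1.90, Q3=7.60; dissipated=8.100
Final charges: Q1=5.50, Q2=1.90, Q3=7.60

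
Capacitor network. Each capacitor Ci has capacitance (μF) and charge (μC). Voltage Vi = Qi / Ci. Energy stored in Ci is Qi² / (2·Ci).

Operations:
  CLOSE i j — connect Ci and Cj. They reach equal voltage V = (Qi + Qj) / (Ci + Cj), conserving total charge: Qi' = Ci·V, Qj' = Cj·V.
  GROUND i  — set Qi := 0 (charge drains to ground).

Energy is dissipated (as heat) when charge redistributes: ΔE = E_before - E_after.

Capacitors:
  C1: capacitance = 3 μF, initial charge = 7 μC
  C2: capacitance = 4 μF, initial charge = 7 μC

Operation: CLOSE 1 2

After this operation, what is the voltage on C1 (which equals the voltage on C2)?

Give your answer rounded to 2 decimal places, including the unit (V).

Initial: C1(3μF, Q=7μC, V=2.33V), C2(4μF, Q=7μC, V=1.75V)
Op 1: CLOSE 1-2: Q_total=14.00, C_total=7.00, V=2.00; Q1=6.00, Q2=8.00; dissipated=0.292

Answer: 2.00 V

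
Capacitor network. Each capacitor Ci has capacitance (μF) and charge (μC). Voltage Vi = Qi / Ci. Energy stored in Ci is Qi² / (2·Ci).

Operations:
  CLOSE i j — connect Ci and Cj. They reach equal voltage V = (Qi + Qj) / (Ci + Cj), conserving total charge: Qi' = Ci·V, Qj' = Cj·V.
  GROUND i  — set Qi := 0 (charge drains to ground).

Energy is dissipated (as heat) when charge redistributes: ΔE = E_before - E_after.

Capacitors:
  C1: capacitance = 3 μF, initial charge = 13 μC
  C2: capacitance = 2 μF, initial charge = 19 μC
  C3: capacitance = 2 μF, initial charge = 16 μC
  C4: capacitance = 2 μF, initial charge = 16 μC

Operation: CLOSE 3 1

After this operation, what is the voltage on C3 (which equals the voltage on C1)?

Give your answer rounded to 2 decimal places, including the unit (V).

Answer: 5.80 V

Derivation:
Initial: C1(3μF, Q=13μC, V=4.33V), C2(2μF, Q=19μC, V=9.50V), C3(2μF, Q=16μC, V=8.00V), C4(2μF, Q=16μC, V=8.00V)
Op 1: CLOSE 3-1: Q_total=29.00, C_total=5.00, V=5.80; Q3=11.60, Q1=17.40; dissipated=8.067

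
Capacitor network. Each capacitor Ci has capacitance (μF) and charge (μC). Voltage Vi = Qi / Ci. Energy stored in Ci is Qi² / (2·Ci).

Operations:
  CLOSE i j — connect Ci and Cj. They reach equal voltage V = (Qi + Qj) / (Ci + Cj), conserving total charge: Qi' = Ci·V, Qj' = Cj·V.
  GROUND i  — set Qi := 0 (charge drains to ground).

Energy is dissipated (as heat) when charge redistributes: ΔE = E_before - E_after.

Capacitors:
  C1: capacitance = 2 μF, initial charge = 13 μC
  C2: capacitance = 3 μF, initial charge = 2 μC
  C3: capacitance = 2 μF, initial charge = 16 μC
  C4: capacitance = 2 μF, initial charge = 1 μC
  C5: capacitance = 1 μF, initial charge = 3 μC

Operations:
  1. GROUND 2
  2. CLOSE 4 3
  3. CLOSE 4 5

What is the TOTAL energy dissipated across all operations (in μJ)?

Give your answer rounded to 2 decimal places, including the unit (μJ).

Initial: C1(2μF, Q=13μC, V=6.50V), C2(3μF, Q=2μC, V=0.67V), C3(2μF, Q=16μC, V=8.00V), C4(2μF, Q=1μC, V=0.50V), C5(1μF, Q=3μC, V=3.00V)
Op 1: GROUND 2: Q2=0; energy lost=0.667
Op 2: CLOSE 4-3: Q_total=17.00, C_total=4.00, V=4.25; Q4=8.50, Q3=8.50; dissipated=28.125
Op 3: CLOSE 4-5: Q_total=11.50, C_total=3.00, V=3.83; Q4=7.67, Q5=3.83; dissipated=0.521
Total dissipated: 29.312 μJ

Answer: 29.31 μJ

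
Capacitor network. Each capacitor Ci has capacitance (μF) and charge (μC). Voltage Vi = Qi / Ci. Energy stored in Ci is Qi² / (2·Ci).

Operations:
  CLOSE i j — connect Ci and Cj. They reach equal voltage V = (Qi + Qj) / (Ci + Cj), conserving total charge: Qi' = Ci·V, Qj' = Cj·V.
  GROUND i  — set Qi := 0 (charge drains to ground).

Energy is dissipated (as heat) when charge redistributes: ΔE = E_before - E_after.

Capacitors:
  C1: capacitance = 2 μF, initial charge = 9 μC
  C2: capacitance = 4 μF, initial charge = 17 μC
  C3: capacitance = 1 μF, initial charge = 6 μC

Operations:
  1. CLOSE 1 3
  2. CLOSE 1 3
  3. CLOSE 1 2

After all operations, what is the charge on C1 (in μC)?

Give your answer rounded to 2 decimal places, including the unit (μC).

Initial: C1(2μF, Q=9μC, V=4.50V), C2(4μF, Q=17μC, V=4.25V), C3(1μF, Q=6μC, V=6.00V)
Op 1: CLOSE 1-3: Q_total=15.00, C_total=3.00, V=5.00; Q1=10.00, Q3=5.00; dissipated=0.750
Op 2: CLOSE 1-3: Q_total=15.00, C_total=3.00, V=5.00; Q1=10.00, Q3=5.00; dissipated=0.000
Op 3: CLOSE 1-2: Q_total=27.00, C_total=6.00, V=4.50; Q1=9.00, Q2=18.00; dissipated=0.375
Final charges: Q1=9.00, Q2=18.00, Q3=5.00

Answer: 9.00 μC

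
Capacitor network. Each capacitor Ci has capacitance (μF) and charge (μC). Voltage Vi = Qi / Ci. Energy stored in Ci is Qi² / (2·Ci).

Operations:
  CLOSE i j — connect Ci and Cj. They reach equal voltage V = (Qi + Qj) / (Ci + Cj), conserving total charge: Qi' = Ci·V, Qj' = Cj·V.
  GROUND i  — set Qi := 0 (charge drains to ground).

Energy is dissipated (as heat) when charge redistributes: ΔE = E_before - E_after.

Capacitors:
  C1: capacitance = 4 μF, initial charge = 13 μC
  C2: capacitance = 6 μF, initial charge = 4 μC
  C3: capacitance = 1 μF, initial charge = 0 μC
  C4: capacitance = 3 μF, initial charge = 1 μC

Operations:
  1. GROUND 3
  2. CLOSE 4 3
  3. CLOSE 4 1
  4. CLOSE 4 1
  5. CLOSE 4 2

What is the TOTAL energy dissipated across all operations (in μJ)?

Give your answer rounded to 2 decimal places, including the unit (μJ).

Answer: 9.44 μJ

Derivation:
Initial: C1(4μF, Q=13μC, V=3.25V), C2(6μF, Q=4μC, V=0.67V), C3(1μF, Q=0μC, V=0.00V), C4(3μF, Q=1μC, V=0.33V)
Op 1: GROUND 3: Q3=0; energy lost=0.000
Op 2: CLOSE 4-3: Q_total=1.00, C_total=4.00, V=0.25; Q4=0.75, Q3=0.25; dissipated=0.042
Op 3: CLOSE 4-1: Q_total=13.75, C_total=7.00, V=1.96; Q4=5.89, Q1=7.86; dissipated=7.714
Op 4: CLOSE 4-1: Q_total=13.75, C_total=7.00, V=1.96; Q4=5.89, Q1=7.86; dissipated=0.000
Op 5: CLOSE 4-2: Q_total=9.89, C_total=9.00, V=1.10; Q4=3.30, Q2=6.60; dissipated=1.684
Total dissipated: 9.440 μJ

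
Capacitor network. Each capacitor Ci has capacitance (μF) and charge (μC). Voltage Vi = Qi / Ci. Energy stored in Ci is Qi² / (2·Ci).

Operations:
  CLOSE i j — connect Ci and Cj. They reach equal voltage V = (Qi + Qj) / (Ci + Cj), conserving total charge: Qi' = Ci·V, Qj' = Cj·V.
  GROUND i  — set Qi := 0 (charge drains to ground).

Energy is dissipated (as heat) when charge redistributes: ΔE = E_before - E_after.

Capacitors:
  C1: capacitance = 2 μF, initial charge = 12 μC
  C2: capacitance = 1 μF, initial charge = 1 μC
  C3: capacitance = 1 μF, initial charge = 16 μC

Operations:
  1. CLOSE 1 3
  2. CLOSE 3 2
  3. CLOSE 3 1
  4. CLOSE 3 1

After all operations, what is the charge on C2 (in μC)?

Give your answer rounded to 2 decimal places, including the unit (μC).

Answer: 5.17 μC

Derivation:
Initial: C1(2μF, Q=12μC, V=6.00V), C2(1μF, Q=1μC, V=1.00V), C3(1μF, Q=16μC, V=16.00V)
Op 1: CLOSE 1-3: Q_total=28.00, C_total=3.00, V=9.33; Q1=18.67, Q3=9.33; dissipated=33.333
Op 2: CLOSE 3-2: Q_total=10.33, C_total=2.00, V=5.17; Q3=5.17, Q2=5.17; dissipated=17.361
Op 3: CLOSE 3-1: Q_total=23.83, C_total=3.00, V=7.94; Q3=7.94, Q1=15.89; dissipated=5.787
Op 4: CLOSE 3-1: Q_total=23.83, C_total=3.00, V=7.94; Q3=7.94, Q1=15.89; dissipated=0.000
Final charges: Q1=15.89, Q2=5.17, Q3=7.94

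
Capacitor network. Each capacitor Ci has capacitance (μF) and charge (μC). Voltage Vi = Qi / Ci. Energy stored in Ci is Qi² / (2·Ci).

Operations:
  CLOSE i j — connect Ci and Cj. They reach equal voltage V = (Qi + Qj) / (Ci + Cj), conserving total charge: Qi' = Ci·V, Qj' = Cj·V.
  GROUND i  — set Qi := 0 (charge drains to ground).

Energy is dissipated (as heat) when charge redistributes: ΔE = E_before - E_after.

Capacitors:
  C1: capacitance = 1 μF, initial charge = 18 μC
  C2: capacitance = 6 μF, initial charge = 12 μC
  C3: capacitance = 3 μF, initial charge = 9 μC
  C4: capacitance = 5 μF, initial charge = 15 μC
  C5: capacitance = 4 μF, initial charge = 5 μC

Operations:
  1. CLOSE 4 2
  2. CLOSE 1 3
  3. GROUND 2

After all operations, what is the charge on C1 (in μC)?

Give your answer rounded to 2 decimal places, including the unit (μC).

Initial: C1(1μF, Q=18μC, V=18.00V), C2(6μF, Q=12μC, V=2.00V), C3(3μF, Q=9μC, V=3.00V), C4(5μF, Q=15μC, V=3.00V), C5(4μF, Q=5μC, V=1.25V)
Op 1: CLOSE 4-2: Q_total=27.00, C_total=11.00, V=2.45; Q4=12.27, Q2=14.73; dissipated=1.364
Op 2: CLOSE 1-3: Q_total=27.00, C_total=4.00, V=6.75; Q1=6.75, Q3=20.25; dissipated=84.375
Op 3: GROUND 2: Q2=0; energy lost=18.074
Final charges: Q1=6.75, Q2=0.00, Q3=20.25, Q4=12.27, Q5=5.00

Answer: 6.75 μC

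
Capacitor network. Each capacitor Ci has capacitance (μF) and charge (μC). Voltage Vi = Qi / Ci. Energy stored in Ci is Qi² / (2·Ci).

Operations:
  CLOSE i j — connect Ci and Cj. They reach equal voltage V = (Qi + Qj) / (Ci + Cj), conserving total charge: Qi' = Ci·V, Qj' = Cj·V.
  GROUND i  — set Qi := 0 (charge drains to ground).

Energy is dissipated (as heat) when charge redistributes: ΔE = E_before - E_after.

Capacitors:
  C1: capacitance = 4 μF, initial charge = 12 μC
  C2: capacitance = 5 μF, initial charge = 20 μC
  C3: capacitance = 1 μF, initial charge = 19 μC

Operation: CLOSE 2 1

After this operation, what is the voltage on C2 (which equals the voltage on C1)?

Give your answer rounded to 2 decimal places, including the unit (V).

Answer: 3.56 V

Derivation:
Initial: C1(4μF, Q=12μC, V=3.00V), C2(5μF, Q=20μC, V=4.00V), C3(1μF, Q=19μC, V=19.00V)
Op 1: CLOSE 2-1: Q_total=32.00, C_total=9.00, V=3.56; Q2=17.78, Q1=14.22; dissipated=1.111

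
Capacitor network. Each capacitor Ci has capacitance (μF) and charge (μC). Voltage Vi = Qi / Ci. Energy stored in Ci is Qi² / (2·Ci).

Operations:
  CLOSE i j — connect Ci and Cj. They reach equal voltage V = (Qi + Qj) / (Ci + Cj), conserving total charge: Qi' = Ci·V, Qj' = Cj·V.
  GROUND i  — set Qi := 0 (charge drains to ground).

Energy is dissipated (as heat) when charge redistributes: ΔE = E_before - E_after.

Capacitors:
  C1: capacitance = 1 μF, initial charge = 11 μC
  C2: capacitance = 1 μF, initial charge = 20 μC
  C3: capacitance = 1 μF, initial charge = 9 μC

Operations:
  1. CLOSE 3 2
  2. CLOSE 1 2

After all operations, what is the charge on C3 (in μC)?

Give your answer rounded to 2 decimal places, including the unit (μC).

Initial: C1(1μF, Q=11μC, V=11.00V), C2(1μF, Q=20μC, V=20.00V), C3(1μF, Q=9μC, V=9.00V)
Op 1: CLOSE 3-2: Q_total=29.00, C_total=2.00, V=14.50; Q3=14.50, Q2=14.50; dissipated=30.250
Op 2: CLOSE 1-2: Q_total=25.50, C_total=2.00, V=12.75; Q1=12.75, Q2=12.75; dissipated=3.062
Final charges: Q1=12.75, Q2=12.75, Q3=14.50

Answer: 14.50 μC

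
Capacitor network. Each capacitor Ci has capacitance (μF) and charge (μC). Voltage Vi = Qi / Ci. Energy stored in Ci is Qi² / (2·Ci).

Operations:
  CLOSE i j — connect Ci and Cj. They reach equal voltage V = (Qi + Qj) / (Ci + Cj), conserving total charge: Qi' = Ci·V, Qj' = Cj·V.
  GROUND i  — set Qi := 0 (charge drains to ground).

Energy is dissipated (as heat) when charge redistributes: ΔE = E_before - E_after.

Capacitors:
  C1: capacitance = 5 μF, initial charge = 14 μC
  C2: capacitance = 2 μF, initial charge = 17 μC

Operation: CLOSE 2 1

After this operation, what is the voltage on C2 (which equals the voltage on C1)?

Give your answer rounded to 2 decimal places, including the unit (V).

Answer: 4.43 V

Derivation:
Initial: C1(5μF, Q=14μC, V=2.80V), C2(2μF, Q=17μC, V=8.50V)
Op 1: CLOSE 2-1: Q_total=31.00, C_total=7.00, V=4.43; Q2=8.86, Q1=22.14; dissipated=23.207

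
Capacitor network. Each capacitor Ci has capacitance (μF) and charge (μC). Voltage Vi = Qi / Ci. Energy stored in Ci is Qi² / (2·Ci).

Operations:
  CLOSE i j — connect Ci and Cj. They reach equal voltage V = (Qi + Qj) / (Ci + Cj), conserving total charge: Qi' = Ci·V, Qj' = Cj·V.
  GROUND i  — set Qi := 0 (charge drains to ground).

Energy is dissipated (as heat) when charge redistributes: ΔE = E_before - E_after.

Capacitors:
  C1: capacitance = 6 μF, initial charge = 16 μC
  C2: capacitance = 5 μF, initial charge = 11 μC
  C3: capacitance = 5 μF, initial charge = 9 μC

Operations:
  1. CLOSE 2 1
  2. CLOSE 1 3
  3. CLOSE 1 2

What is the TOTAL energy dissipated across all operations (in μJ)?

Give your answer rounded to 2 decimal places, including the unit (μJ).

Answer: 1.00 μJ

Derivation:
Initial: C1(6μF, Q=16μC, V=2.67V), C2(5μF, Q=11μC, V=2.20V), C3(5μF, Q=9μC, V=1.80V)
Op 1: CLOSE 2-1: Q_total=27.00, C_total=11.00, V=2.45; Q2=12.27, Q1=14.73; dissipated=0.297
Op 2: CLOSE 1-3: Q_total=23.73, C_total=11.00, V=2.16; Q1=12.94, Q3=10.79; dissipated=0.584
Op 3: CLOSE 1-2: Q_total=25.21, C_total=11.00, V=2.29; Q1=13.75, Q2=11.46; dissipated=0.121
Total dissipated: 1.002 μJ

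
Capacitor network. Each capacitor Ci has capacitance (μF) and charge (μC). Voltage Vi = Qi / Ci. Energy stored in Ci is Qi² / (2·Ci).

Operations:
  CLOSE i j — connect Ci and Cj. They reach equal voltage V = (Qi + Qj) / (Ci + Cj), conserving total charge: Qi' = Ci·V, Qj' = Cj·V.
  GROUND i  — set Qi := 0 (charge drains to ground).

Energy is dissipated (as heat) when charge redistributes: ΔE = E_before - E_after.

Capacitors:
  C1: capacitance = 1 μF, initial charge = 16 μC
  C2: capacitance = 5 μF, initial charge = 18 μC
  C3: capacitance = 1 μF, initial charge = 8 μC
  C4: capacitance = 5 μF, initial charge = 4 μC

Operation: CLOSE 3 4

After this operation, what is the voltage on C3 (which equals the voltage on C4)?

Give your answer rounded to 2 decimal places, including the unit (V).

Initial: C1(1μF, Q=16μC, V=16.00V), C2(5μF, Q=18μC, V=3.60V), C3(1μF, Q=8μC, V=8.00V), C4(5μF, Q=4μC, V=0.80V)
Op 1: CLOSE 3-4: Q_total=12.00, C_total=6.00, V=2.00; Q3=2.00, Q4=10.00; dissipated=21.600

Answer: 2.00 V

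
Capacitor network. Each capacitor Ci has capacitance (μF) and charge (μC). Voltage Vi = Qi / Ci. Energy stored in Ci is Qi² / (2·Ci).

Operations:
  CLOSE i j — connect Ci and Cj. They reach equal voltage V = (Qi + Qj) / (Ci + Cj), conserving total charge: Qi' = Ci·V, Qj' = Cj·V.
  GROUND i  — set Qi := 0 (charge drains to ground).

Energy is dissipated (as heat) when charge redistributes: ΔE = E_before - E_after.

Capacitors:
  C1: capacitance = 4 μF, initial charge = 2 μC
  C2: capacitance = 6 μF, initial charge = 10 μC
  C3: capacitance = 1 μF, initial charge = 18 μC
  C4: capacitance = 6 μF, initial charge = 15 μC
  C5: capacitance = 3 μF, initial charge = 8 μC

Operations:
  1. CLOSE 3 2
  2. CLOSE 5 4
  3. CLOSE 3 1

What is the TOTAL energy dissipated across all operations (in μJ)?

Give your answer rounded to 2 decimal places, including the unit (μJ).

Answer: 119.26 μJ

Derivation:
Initial: C1(4μF, Q=2μC, V=0.50V), C2(6μF, Q=10μC, V=1.67V), C3(1μF, Q=18μC, V=18.00V), C4(6μF, Q=15μC, V=2.50V), C5(3μF, Q=8μC, V=2.67V)
Op 1: CLOSE 3-2: Q_total=28.00, C_total=7.00, V=4.00; Q3=4.00, Q2=24.00; dissipated=114.333
Op 2: CLOSE 5-4: Q_total=23.00, C_total=9.00, V=2.56; Q5=7.67, Q4=15.33; dissipated=0.028
Op 3: CLOSE 3-1: Q_total=6.00, C_total=5.00, V=1.20; Q3=1.20, Q1=4.80; dissipated=4.900
Total dissipated: 119.261 μJ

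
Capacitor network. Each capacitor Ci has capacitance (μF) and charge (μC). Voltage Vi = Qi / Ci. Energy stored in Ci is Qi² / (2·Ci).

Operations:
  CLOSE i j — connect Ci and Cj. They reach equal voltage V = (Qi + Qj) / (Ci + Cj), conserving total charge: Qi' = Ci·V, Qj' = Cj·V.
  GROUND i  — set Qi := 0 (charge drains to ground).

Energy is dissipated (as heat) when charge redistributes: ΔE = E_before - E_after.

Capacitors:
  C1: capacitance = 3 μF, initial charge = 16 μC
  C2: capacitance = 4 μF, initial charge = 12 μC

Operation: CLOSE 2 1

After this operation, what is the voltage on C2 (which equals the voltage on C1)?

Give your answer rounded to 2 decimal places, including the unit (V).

Answer: 4.00 V

Derivation:
Initial: C1(3μF, Q=16μC, V=5.33V), C2(4μF, Q=12μC, V=3.00V)
Op 1: CLOSE 2-1: Q_total=28.00, C_total=7.00, V=4.00; Q2=16.00, Q1=12.00; dissipated=4.667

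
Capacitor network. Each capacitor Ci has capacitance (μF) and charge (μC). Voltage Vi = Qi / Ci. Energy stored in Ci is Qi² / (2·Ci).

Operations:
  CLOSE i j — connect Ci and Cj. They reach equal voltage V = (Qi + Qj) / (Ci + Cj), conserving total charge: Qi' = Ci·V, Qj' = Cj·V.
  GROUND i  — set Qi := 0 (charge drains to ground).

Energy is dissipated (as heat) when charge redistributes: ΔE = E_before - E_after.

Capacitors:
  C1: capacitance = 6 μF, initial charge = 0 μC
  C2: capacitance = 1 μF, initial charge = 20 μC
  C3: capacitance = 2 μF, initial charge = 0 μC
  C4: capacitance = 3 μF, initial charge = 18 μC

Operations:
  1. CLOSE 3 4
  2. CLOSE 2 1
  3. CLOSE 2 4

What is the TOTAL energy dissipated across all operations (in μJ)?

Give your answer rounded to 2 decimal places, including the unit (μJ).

Initial: C1(6μF, Q=0μC, V=0.00V), C2(1μF, Q=20μC, V=20.00V), C3(2μF, Q=0μC, V=0.00V), C4(3μF, Q=18μC, V=6.00V)
Op 1: CLOSE 3-4: Q_total=18.00, C_total=5.00, V=3.60; Q3=7.20, Q4=10.80; dissipated=21.600
Op 2: CLOSE 2-1: Q_total=20.00, C_total=7.00, V=2.86; Q2=2.86, Q1=17.14; dissipated=171.429
Op 3: CLOSE 2-4: Q_total=13.66, C_total=4.00, V=3.41; Q2=3.41, Q4=10.24; dissipated=0.207
Total dissipated: 193.236 μJ

Answer: 193.24 μJ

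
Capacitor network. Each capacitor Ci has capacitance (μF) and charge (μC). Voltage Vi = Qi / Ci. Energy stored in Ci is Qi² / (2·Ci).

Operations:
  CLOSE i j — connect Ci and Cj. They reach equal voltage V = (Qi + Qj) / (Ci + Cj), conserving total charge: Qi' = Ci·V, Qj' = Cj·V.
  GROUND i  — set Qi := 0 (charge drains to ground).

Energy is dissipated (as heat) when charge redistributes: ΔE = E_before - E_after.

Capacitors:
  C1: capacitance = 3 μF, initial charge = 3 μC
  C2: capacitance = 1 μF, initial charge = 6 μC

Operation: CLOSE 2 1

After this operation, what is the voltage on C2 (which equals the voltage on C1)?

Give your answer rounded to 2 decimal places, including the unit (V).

Answer: 2.25 V

Derivation:
Initial: C1(3μF, Q=3μC, V=1.00V), C2(1μF, Q=6μC, V=6.00V)
Op 1: CLOSE 2-1: Q_total=9.00, C_total=4.00, V=2.25; Q2=2.25, Q1=6.75; dissipated=9.375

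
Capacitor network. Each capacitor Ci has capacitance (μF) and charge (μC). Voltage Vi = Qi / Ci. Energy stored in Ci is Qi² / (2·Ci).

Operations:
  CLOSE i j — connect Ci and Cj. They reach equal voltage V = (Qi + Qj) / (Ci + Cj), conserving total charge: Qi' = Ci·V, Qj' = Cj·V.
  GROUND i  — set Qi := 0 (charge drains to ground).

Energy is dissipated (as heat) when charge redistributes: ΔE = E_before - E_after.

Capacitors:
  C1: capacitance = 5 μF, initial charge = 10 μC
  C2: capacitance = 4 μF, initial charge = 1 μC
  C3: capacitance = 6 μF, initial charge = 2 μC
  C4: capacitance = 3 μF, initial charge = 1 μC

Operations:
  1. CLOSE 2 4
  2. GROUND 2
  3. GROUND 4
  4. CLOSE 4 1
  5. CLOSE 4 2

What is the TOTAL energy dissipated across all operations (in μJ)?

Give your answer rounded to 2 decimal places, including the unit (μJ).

Answer: 5.38 μJ

Derivation:
Initial: C1(5μF, Q=10μC, V=2.00V), C2(4μF, Q=1μC, V=0.25V), C3(6μF, Q=2μC, V=0.33V), C4(3μF, Q=1μC, V=0.33V)
Op 1: CLOSE 2-4: Q_total=2.00, C_total=7.00, V=0.29; Q2=1.14, Q4=0.86; dissipated=0.006
Op 2: GROUND 2: Q2=0; energy lost=0.163
Op 3: GROUND 4: Q4=0; energy lost=0.122
Op 4: CLOSE 4-1: Q_total=10.00, C_total=8.00, V=1.25; Q4=3.75, Q1=6.25; dissipated=3.750
Op 5: CLOSE 4-2: Q_total=3.75, C_total=7.00, V=0.54; Q4=1.61, Q2=2.14; dissipated=1.339
Total dissipated: 5.381 μJ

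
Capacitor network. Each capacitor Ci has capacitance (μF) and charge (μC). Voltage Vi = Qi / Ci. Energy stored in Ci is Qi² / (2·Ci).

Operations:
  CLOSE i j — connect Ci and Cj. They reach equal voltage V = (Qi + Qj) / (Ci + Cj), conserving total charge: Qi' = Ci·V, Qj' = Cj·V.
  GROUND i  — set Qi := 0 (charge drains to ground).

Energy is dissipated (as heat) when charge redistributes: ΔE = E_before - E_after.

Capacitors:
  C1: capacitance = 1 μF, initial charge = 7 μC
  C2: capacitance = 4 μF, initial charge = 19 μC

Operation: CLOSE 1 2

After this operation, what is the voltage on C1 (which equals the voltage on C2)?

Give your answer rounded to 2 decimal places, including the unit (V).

Answer: 5.20 V

Derivation:
Initial: C1(1μF, Q=7μC, V=7.00V), C2(4μF, Q=19μC, V=4.75V)
Op 1: CLOSE 1-2: Q_total=26.00, C_total=5.00, V=5.20; Q1=5.20, Q2=20.80; dissipated=2.025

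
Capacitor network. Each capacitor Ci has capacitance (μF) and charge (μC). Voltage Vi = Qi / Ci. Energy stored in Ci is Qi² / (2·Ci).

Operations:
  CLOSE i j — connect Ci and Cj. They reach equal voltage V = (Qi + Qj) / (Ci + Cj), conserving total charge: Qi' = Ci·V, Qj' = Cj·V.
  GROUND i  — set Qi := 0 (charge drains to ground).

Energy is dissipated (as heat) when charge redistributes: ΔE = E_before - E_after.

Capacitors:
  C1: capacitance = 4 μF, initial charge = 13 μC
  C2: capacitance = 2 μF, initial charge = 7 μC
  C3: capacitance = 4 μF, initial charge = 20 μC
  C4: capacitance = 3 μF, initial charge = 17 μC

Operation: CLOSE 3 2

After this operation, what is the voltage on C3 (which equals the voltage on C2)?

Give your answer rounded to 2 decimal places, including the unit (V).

Answer: 4.50 V

Derivation:
Initial: C1(4μF, Q=13μC, V=3.25V), C2(2μF, Q=7μC, V=3.50V), C3(4μF, Q=20μC, V=5.00V), C4(3μF, Q=17μC, V=5.67V)
Op 1: CLOSE 3-2: Q_total=27.00, C_total=6.00, V=4.50; Q3=18.00, Q2=9.00; dissipated=1.500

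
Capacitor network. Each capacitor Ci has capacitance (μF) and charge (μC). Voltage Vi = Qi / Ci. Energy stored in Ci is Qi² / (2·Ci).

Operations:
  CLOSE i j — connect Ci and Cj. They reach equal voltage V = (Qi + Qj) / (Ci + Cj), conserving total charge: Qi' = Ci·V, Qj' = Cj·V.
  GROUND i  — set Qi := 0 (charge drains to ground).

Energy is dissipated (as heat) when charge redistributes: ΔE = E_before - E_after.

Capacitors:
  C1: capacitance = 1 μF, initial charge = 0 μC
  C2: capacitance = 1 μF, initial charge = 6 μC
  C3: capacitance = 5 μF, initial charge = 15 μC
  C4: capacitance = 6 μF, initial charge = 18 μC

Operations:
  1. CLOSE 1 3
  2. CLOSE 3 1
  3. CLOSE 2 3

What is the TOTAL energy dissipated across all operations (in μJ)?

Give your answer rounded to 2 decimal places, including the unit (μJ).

Initial: C1(1μF, Q=0μC, V=0.00V), C2(1μF, Q=6μC, V=6.00V), C3(5μF, Q=15μC, V=3.00V), C4(6μF, Q=18μC, V=3.00V)
Op 1: CLOSE 1-3: Q_total=15.00, C_total=6.00, V=2.50; Q1=2.50, Q3=12.50; dissipated=3.750
Op 2: CLOSE 3-1: Q_total=15.00, C_total=6.00, V=2.50; Q3=12.50, Q1=2.50; dissipated=0.000
Op 3: CLOSE 2-3: Q_total=18.50, C_total=6.00, V=3.08; Q2=3.08, Q3=15.42; dissipated=5.104
Total dissipated: 8.854 μJ

Answer: 8.85 μJ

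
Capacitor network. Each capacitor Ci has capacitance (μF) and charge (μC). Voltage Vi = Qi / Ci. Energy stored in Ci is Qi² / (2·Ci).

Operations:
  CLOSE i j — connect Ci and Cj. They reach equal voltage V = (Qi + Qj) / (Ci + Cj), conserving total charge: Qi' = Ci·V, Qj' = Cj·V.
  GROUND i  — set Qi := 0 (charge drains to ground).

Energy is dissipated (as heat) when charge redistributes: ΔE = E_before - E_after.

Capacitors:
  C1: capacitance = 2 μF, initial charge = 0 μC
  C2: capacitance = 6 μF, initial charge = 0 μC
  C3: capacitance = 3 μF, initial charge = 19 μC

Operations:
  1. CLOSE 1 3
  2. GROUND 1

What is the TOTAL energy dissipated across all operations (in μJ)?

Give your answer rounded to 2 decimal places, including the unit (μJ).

Answer: 38.51 μJ

Derivation:
Initial: C1(2μF, Q=0μC, V=0.00V), C2(6μF, Q=0μC, V=0.00V), C3(3μF, Q=19μC, V=6.33V)
Op 1: CLOSE 1-3: Q_total=19.00, C_total=5.00, V=3.80; Q1=7.60, Q3=11.40; dissipated=24.067
Op 2: GROUND 1: Q1=0; energy lost=14.440
Total dissipated: 38.507 μJ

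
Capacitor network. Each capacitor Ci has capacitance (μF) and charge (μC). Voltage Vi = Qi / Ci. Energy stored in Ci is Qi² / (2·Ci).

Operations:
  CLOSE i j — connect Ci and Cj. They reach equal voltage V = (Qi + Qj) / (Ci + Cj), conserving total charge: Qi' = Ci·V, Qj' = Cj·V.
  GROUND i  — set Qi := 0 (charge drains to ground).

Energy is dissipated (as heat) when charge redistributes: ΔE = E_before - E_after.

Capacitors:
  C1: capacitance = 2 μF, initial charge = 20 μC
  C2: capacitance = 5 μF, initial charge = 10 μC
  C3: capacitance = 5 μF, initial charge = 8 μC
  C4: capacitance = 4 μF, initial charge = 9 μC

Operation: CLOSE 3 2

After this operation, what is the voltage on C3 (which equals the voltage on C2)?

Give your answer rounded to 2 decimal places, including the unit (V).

Answer: 1.80 V

Derivation:
Initial: C1(2μF, Q=20μC, V=10.00V), C2(5μF, Q=10μC, V=2.00V), C3(5μF, Q=8μC, V=1.60V), C4(4μF, Q=9μC, V=2.25V)
Op 1: CLOSE 3-2: Q_total=18.00, C_total=10.00, V=1.80; Q3=9.00, Q2=9.00; dissipated=0.200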